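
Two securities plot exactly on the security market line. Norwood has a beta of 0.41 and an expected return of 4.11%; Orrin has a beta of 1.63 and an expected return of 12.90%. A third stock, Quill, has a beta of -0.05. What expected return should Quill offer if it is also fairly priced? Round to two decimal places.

0.80%

MRP (SML slope) = (12.90% − 4.11%) / (1.63 − 0.41) = 8.79% / 1.22 = 7.2049%
R_f (intercept) = 4.11% − 0.41 × 7.2049% = 1.1560%
E(R_Quill) = R_f + β × MRP = 1.1560% + -0.05 × 7.2049% = 0.80%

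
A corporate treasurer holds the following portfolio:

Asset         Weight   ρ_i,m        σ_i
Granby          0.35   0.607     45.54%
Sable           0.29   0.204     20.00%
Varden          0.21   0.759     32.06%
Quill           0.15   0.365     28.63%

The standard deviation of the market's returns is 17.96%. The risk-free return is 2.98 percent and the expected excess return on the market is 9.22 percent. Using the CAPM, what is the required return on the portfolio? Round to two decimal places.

β_Granby = 0.607 × 45.54% / 17.96% = 1.5391
β_Sable = 0.204 × 20.00% / 17.96% = 0.2272
β_Varden = 0.759 × 32.06% / 17.96% = 1.3549
β_Quill = 0.365 × 28.63% / 17.96% = 0.5818
β_P = Σ w_i β_i = 0.35×1.5391 + 0.29×0.2272 + 0.21×1.3549 + 0.15×0.5818 = 0.9764
E(R_P) = R_f + β_P × MRP = 2.98% + 0.9764 × 9.22% = 11.98%

11.98%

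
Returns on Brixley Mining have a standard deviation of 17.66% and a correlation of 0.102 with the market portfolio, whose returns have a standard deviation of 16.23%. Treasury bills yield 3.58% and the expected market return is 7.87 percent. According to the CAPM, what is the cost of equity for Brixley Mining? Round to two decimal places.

β = ρ × σ_i / σ_m = 0.102 × 17.66% / 16.23% = 0.1110
MRP = 7.87% − 3.58% = 4.29%
E(R) = 3.58% + 0.1110 × 4.29% = 4.06%

4.06%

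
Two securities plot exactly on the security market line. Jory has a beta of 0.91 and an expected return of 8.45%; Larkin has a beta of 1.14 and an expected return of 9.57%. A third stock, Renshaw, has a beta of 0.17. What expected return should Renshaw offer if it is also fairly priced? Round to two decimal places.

MRP (SML slope) = (9.57% − 8.45%) / (1.14 − 0.91) = 1.12% / 0.23 = 4.8696%
R_f (intercept) = 8.45% − 0.91 × 4.8696% = 4.0187%
E(R_Renshaw) = R_f + β × MRP = 4.0187% + 0.17 × 4.8696% = 4.85%

4.85%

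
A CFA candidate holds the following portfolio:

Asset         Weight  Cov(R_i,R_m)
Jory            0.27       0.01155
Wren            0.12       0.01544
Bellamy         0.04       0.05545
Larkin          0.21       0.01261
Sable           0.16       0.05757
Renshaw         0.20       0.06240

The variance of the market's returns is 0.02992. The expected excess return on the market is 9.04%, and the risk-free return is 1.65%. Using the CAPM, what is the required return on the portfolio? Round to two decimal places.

11.18%

β_Jory = 0.01155 / 0.02992 = 0.3860
β_Wren = 0.01544 / 0.02992 = 0.5160
β_Bellamy = 0.05545 / 0.02992 = 1.8533
β_Larkin = 0.01261 / 0.02992 = 0.4215
β_Sable = 0.05757 / 0.02992 = 1.9241
β_Renshaw = 0.06240 / 0.02992 = 2.0856
β_P = Σ w_i β_i = 0.27×0.3860 + 0.12×0.5160 + 0.04×1.8533 + 0.21×0.4215 + 0.16×1.9241 + 0.20×2.0856 = 1.0538
E(R_P) = R_f + β_P × MRP = 1.65% + 1.0538 × 9.04% = 11.18%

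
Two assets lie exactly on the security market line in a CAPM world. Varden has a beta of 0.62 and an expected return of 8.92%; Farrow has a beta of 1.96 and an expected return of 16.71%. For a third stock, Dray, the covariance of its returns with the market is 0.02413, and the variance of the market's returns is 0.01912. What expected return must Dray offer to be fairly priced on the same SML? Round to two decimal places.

MRP = (16.71% − 8.92%) / (1.96 − 0.62) = 5.8134%
R_f = 8.92% − 0.62 × 5.8134% = 5.3157%
β_Dray = Cov / Var(R_m) = 0.02413 / 0.01912 = 1.2620
E(R_Dray) = R_f + β × MRP = 5.3157% + 1.2620 × 5.8134% = 12.65%

12.65%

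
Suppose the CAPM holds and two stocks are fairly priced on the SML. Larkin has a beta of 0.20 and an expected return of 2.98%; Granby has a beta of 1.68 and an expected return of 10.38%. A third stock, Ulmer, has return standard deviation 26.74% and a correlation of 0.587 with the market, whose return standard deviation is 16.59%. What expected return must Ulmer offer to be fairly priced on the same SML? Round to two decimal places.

MRP = (10.38% − 2.98%) / (1.68 − 0.20) = 5.0000%
R_f = 2.98% − 0.20 × 5.0000% = 1.9800%
β_Ulmer = ρ·σ_i/σ_m = 0.587 × 26.74 / 16.59 = 0.9461
E(R_Ulmer) = R_f + β × MRP = 1.9800% + 0.9461 × 5.0000% = 6.71%

6.71%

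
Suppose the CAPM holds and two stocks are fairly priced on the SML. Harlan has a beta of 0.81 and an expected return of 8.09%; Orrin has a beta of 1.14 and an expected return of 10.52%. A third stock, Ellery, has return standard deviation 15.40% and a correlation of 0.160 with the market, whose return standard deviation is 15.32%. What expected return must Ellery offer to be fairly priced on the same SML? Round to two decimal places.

MRP = (10.52% − 8.09%) / (1.14 − 0.81) = 7.3636%
R_f = 8.09% − 0.81 × 7.3636% = 2.1255%
β_Ellery = ρ·σ_i/σ_m = 0.160 × 15.40 / 15.32 = 0.1608
E(R_Ellery) = R_f + β × MRP = 2.1255% + 0.1608 × 7.3636% = 3.31%

3.31%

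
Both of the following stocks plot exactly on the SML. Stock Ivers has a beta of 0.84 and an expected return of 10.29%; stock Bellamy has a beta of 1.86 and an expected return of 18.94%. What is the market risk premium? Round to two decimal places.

Both satisfy E(R) = R_f + β·MRP, so the slope of the SML is
MRP = (18.94% − 10.29%) / (1.86 − 0.84) = 8.65% / 1.02 = 8.4804%

8.48%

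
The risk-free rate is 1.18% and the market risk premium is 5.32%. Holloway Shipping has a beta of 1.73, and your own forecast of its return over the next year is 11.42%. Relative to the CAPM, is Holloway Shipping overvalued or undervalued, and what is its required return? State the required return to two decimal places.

Undervalued; required return 10.38%

Required return = R_f + β·MRP = 1.18% + 1.73 × 5.32% = 10.38%
Forecast 11.42% > required 10.38% → the stock plots above the SML → undervalued.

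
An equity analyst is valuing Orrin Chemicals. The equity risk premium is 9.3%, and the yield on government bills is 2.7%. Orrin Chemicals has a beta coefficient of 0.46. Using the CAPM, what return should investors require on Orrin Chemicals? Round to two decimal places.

E(R) = R_f + β × MRP = 2.7% + 0.46 × 9.3% = 6.98%

6.98%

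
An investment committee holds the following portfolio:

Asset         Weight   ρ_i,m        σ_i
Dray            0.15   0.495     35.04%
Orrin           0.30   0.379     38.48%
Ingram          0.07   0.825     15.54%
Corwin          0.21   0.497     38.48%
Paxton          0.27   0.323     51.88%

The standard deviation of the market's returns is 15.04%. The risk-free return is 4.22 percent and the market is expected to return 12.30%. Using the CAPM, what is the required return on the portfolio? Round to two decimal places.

β_Dray = 0.495 × 35.04% / 15.04% = 1.1532
β_Orrin = 0.379 × 38.48% / 15.04% = 0.9697
β_Ingram = 0.825 × 15.54% / 15.04% = 0.8524
β_Corwin = 0.497 × 38.48% / 15.04% = 1.2716
β_Paxton = 0.323 × 51.88% / 15.04% = 1.1142
β_P = Σ w_i β_i = 0.15×1.1532 + 0.30×0.9697 + 0.07×0.8524 + 0.21×1.2716 + 0.27×1.1142 = 1.0914
MRP = 12.30% − 4.22% = 8.08%
E(R_P) = R_f + β_P × MRP = 4.22% + 1.0914 × 8.08% = 13.04%

13.04%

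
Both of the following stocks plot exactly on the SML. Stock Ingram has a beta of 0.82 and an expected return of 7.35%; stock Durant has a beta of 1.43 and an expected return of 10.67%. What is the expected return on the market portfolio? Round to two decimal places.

Both satisfy E(R) = R_f + β·MRP, so the slope of the SML is
MRP = (10.67% − 7.35%) / (1.43 − 0.82) = 3.32% / 0.61 = 5.4426%
R_f = E(R_Ingram) − β_Ingram·MRP = 7.35% − 0.82 × 5.4426% = 2.8871%
E(R_m) = R_f + MRP = 2.8871% + 5.4426% = 8.33%

8.33%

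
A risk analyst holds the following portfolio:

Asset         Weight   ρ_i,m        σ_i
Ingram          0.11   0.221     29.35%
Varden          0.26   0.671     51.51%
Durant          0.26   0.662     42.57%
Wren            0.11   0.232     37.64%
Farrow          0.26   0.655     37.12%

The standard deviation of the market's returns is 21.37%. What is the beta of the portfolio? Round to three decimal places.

1.138

β_Ingram = 0.221 × 29.35% / 21.37% = 0.3035
β_Varden = 0.671 × 51.51% / 21.37% = 1.6174
β_Durant = 0.662 × 42.57% / 21.37% = 1.3187
β_Wren = 0.232 × 37.64% / 21.37% = 0.4086
β_Farrow = 0.655 × 37.12% / 21.37% = 1.1377
β_P = Σ w_i β_i = 0.11×0.3035 + 0.26×1.6174 + 0.26×1.3187 + 0.11×0.4086 + 0.26×1.1377 = 1.1375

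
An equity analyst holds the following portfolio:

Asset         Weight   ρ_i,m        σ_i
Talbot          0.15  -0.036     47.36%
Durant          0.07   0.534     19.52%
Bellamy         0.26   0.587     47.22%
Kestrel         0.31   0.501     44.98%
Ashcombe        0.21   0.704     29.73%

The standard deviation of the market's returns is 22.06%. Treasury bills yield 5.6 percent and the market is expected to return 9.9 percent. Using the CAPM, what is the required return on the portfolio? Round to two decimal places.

β_Talbot = -0.036 × 47.36% / 22.06% = -0.0773
β_Durant = 0.534 × 19.52% / 22.06% = 0.4725
β_Bellamy = 0.587 × 47.22% / 22.06% = 1.2565
β_Kestrel = 0.501 × 44.98% / 22.06% = 1.0215
β_Ashcombe = 0.704 × 29.73% / 22.06% = 0.9488
β_P = Σ w_i β_i = 0.15×-0.0773 + 0.07×0.4725 + 0.26×1.2565 + 0.31×1.0215 + 0.21×0.9488 = 0.8641
MRP = 9.9% − 5.6% = 4.30%
E(R_P) = R_f + β_P × MRP = 5.6% + 0.8641 × 4.3% = 9.32%

9.32%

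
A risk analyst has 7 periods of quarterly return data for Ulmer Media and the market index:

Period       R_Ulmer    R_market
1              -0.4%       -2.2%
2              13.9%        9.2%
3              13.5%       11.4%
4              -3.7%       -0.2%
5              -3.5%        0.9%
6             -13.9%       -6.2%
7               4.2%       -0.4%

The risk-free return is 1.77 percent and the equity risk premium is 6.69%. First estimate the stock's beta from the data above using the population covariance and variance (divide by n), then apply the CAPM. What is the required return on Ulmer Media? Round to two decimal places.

Mean R_i = (-0.4 + 13.9 + 13.5 − 3.7 − 3.5 − 13.9 + 4.2) / 7 = 1.4429%
Mean R_m = (-2.2 + 9.2 + 11.4 − 0.2 + 0.9 − 6.2 − 0.4) / 7 = 1.7857%
Σ(R_i − R̄_i)(R_m − R̄_m) = 346.7143  ⇒  Cov = 346.7143 / 7 = 49.5306
Σ(R_m − R̄_m)² = 236.5686  ⇒  Var(R_m) = 236.5686 / 7 = 33.7955
β = Cov / Var(R_m) = 49.5306 / 33.7955 = 1.4656
E(R) = R_f + β × MRP = 1.77% + 1.4656 × 6.69% = 11.57%

11.57%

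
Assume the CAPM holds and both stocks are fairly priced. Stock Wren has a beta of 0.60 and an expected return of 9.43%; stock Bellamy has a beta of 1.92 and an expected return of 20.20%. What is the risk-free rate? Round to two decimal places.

4.53%

Both satisfy E(R) = R_f + β·MRP, so the slope of the SML is
MRP = (20.20% − 9.43%) / (1.92 − 0.60) = 10.77% / 1.32 = 8.1591%
R_f = E(R_Wren) − β_Wren·MRP = 9.43% − 0.60 × 8.1591% = 4.5345%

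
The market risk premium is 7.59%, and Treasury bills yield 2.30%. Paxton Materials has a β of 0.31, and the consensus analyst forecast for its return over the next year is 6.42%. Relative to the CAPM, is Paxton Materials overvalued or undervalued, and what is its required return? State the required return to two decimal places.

Undervalued; required return 4.65%

Required return = R_f + β·MRP = 2.30% + 0.31 × 7.59% = 4.65%
Forecast 6.42% > required 4.65% → the stock plots above the SML → undervalued.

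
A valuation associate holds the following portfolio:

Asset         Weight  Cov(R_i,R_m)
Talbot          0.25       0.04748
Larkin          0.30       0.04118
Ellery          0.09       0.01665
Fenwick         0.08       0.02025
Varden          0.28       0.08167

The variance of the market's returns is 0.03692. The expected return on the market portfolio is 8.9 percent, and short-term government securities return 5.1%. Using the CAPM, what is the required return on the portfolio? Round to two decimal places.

10.27%

β_Talbot = 0.04748 / 0.03692 = 1.2860
β_Larkin = 0.04118 / 0.03692 = 1.1154
β_Ellery = 0.01665 / 0.03692 = 0.4510
β_Fenwick = 0.02025 / 0.03692 = 0.5485
β_Varden = 0.08167 / 0.03692 = 2.2121
β_P = Σ w_i β_i = 0.25×1.2860 + 0.30×1.1154 + 0.09×0.4510 + 0.08×0.5485 + 0.28×2.2121 = 1.3600
MRP = 8.9% − 5.1% = 3.80%
E(R_P) = R_f + β_P × MRP = 5.1% + 1.3600 × 3.8% = 10.27%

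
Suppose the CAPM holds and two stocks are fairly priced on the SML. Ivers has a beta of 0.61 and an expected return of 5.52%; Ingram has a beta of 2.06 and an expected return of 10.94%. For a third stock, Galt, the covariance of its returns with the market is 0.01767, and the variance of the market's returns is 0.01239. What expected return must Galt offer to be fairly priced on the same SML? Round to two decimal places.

8.57%

MRP = (10.94% − 5.52%) / (2.06 − 0.61) = 3.7379%
R_f = 5.52% − 0.61 × 3.7379% = 3.2399%
β_Galt = Cov / Var(R_m) = 0.01767 / 0.01239 = 1.4262
E(R_Galt) = R_f + β × MRP = 3.2399% + 1.4262 × 3.7379% = 8.57%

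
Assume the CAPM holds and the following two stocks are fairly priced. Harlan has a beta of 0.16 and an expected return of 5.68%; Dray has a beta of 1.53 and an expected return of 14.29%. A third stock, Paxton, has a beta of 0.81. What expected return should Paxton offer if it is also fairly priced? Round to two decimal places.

MRP (SML slope) = (14.29% − 5.68%) / (1.53 − 0.16) = 8.61% / 1.37 = 6.2847%
R_f (intercept) = 5.68% − 0.16 × 6.2847% = 4.6744%
E(R_Paxton) = R_f + β × MRP = 4.6744% + 0.81 × 6.2847% = 9.77%

9.77%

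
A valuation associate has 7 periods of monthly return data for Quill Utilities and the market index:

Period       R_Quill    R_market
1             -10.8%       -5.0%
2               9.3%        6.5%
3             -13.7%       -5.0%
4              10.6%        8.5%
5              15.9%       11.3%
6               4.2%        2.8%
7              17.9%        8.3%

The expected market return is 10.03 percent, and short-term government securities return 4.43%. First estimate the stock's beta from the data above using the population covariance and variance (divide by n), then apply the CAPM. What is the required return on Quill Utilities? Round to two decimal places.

Mean R_i = (-10.8 + 9.3 − 13.7 + 10.6 + 15.9 + 4.2 + 17.9) / 7 = 4.7714%
Mean R_m = (-5.0 + 6.5 − 5.0 + 8.5 + 11.3 + 2.8 + 8.3) / 7 = 3.9143%
Σ(R_i − R̄_i)(R_m − R̄_m) = 482.3129  ⇒  Cov = 482.3129 / 7 = 68.9018
Σ(R_m − R̄_m)² = 261.6686  ⇒  Var(R_m) = 261.6686 / 7 = 37.3812
β = Cov / Var(R_m) = 68.9018 / 37.3812 = 1.8432
MRP = 10.03% − 4.43% = 5.60%
E(R) = R_f + β × MRP = 4.43% + 1.8432 × 5.60% = 14.75%

14.75%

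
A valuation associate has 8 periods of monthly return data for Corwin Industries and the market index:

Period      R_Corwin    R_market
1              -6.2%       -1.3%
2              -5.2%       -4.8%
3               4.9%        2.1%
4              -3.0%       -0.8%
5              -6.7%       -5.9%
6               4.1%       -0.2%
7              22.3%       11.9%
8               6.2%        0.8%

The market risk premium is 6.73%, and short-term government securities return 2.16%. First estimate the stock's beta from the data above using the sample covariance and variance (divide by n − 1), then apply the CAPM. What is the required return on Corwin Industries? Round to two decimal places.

Mean R_i = (-6.2 − 5.2 + 4.9 − 3.0 − 6.7 + 4.1 + 22.3 + 6.2) / 8 = 2.0500%
Mean R_m = (-1.3 − 4.8 + 2.1 − 0.8 − 5.9 − 0.2 + 11.9 + 0.8) / 8 = 0.2250%
Σ(R_i − R̄_i)(R_m − R̄_m) = 351.0600  ⇒  Cov = 351.0600 / 7 = 50.1514
Σ(R_m − R̄_m)² = 206.4750  ⇒  Var(R_m) = 206.4750 / 7 = 29.4964
β = Cov / Var(R_m) = 50.1514 / 29.4964 = 1.7003
E(R) = R_f + β × MRP = 2.16% + 1.7003 × 6.73% = 13.60%

13.60%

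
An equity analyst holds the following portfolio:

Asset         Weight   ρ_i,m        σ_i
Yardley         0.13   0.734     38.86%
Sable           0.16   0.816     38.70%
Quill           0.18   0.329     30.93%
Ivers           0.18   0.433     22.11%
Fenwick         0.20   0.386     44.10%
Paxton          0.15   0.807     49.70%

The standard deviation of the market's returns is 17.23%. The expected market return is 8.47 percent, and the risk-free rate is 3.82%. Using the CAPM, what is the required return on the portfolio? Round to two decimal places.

9.69%

β_Yardley = 0.734 × 38.86% / 17.23% = 1.6554
β_Sable = 0.816 × 38.70% / 17.23% = 1.8328
β_Quill = 0.329 × 30.93% / 17.23% = 0.5906
β_Ivers = 0.433 × 22.11% / 17.23% = 0.5556
β_Fenwick = 0.386 × 44.10% / 17.23% = 0.9880
β_Paxton = 0.807 × 49.70% / 17.23% = 2.3278
β_P = Σ w_i β_i = 0.13×1.6554 + 0.16×1.8328 + 0.18×0.5906 + 0.18×0.5556 + 0.20×0.9880 + 0.15×2.3278 = 1.2615
MRP = 8.47% − 3.82% = 4.65%
E(R_P) = R_f + β_P × MRP = 3.82% + 1.2615 × 4.65% = 9.69%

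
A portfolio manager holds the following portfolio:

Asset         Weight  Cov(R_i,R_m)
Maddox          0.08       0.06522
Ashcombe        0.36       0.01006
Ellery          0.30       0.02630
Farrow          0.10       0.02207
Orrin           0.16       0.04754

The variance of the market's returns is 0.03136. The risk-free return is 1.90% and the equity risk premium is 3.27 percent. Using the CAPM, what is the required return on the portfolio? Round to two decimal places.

β_Maddox = 0.06522 / 0.03136 = 2.0797
β_Ashcombe = 0.01006 / 0.03136 = 0.3208
β_Ellery = 0.02630 / 0.03136 = 0.8386
β_Farrow = 0.02207 / 0.03136 = 0.7038
β_Orrin = 0.04754 / 0.03136 = 1.5159
β_P = Σ w_i β_i = 0.08×2.0797 + 0.36×0.3208 + 0.30×0.8386 + 0.10×0.7038 + 0.16×1.5159 = 0.8464
E(R_P) = R_f + β_P × MRP = 1.90% + 0.8464 × 3.27% = 4.67%

4.67%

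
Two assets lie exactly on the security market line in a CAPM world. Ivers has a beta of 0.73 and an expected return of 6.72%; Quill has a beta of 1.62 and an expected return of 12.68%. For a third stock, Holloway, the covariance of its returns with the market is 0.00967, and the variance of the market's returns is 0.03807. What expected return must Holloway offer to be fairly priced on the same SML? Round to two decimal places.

3.53%

MRP = (12.68% − 6.72%) / (1.62 − 0.73) = 6.6966%
R_f = 6.72% − 0.73 × 6.6966% = 1.8315%
β_Holloway = Cov / Var(R_m) = 0.00967 / 0.03807 = 0.2540
E(R_Holloway) = R_f + β × MRP = 1.8315% + 0.2540 × 6.6966% = 3.53%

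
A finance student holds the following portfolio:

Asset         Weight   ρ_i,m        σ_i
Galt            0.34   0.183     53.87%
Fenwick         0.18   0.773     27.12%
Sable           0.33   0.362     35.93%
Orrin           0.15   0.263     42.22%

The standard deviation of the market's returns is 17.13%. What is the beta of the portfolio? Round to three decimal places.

0.764

β_Galt = 0.183 × 53.87% / 17.13% = 0.5755
β_Fenwick = 0.773 × 27.12% / 17.13% = 1.2238
β_Sable = 0.362 × 35.93% / 17.13% = 0.7593
β_Orrin = 0.263 × 42.22% / 17.13% = 0.6482
β_P = Σ w_i β_i = 0.34×0.5755 + 0.18×1.2238 + 0.33×0.7593 + 0.15×0.6482 = 0.7638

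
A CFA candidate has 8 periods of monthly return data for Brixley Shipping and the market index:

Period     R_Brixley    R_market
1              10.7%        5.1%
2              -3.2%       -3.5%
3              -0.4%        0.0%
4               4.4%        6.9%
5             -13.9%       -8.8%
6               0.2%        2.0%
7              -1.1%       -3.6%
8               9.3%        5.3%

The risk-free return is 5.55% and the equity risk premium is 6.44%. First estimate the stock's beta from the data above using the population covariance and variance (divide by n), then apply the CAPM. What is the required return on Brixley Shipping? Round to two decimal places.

13.94%

Mean R_i = (10.7 − 3.2 − 0.4 + 4.4 − 13.9 + 0.2 − 1.1 + 9.3) / 8 = 0.7500%
Mean R_m = (5.1 − 3.5 + 0.0 + 6.9 − 8.8 + 2.0 − 3.6 + 5.3) / 8 = 0.4250%
Σ(R_i − R̄_i)(R_m − R̄_m) = 269.5500  ⇒  Cov = 269.5500 / 8 = 33.6938
Σ(R_m − R̄_m)² = 206.9150  ⇒  Var(R_m) = 206.9150 / 8 = 25.8644
β = Cov / Var(R_m) = 33.6938 / 25.8644 = 1.3027
E(R) = R_f + β × MRP = 5.55% + 1.3027 × 6.44% = 13.94%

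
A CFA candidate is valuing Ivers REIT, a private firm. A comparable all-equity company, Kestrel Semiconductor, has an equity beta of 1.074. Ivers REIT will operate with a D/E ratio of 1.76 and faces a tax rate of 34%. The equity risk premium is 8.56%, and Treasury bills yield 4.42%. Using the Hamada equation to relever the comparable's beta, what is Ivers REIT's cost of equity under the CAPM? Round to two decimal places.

β_L = β_U × [1 + (1 − t)(D/E)] = 1.074 × [1 + (1 − 0.34) × 1.76]
    = 1.074 × [1 + 0.66 × 1.76] = 1.074 × 2.1616 = 2.3216
E(R) = R_f + β_L × MRP = 4.42% + 2.3216 × 8.56% = 24.29%

24.29%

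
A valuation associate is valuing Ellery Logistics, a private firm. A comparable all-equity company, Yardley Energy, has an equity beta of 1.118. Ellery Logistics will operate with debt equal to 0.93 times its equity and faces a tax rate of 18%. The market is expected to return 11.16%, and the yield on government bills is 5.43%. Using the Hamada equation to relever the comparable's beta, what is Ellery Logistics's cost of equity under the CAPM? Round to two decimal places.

16.72%

β_L = β_U × [1 + (1 − t)(D/E)] = 1.118 × [1 + (1 − 0.18) × 0.93]
    = 1.118 × [1 + 0.82 × 0.93] = 1.118 × 1.7626 = 1.9706
MRP = 11.16% − 5.43% = 5.73%
E(R) = R_f + β_L × MRP = 5.43% + 1.9706 × 5.73% = 16.72%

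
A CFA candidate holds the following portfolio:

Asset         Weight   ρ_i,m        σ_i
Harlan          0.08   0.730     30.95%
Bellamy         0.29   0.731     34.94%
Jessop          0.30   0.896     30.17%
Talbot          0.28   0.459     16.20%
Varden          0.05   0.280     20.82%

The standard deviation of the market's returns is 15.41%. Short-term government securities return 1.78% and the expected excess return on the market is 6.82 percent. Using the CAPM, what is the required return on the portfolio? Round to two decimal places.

10.50%

β_Harlan = 0.730 × 30.95% / 15.41% = 1.4662
β_Bellamy = 0.731 × 34.94% / 15.41% = 1.6574
β_Jessop = 0.896 × 30.17% / 15.41% = 1.7542
β_Talbot = 0.459 × 16.20% / 15.41% = 0.4825
β_Varden = 0.280 × 20.82% / 15.41% = 0.3783
β_P = Σ w_i β_i = 0.08×1.4662 + 0.29×1.6574 + 0.30×1.7542 + 0.28×0.4825 + 0.05×0.3783 = 1.2782
E(R_P) = R_f + β_P × MRP = 1.78% + 1.2782 × 6.82% = 10.50%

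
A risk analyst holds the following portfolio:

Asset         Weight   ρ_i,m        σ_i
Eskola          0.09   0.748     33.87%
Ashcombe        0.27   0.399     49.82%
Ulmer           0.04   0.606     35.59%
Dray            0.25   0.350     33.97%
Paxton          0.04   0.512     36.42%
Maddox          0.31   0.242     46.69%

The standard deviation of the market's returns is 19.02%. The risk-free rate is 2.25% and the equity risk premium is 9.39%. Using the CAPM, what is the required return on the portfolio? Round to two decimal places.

β_Eskola = 0.748 × 33.87% / 19.02% = 1.3320
β_Ashcombe = 0.399 × 49.82% / 19.02% = 1.0451
β_Ulmer = 0.606 × 35.59% / 19.02% = 1.1339
β_Dray = 0.350 × 33.97% / 19.02% = 0.6251
β_Paxton = 0.512 × 36.42% / 19.02% = 0.9804
β_Maddox = 0.242 × 46.69% / 19.02% = 0.5941
β_P = Σ w_i β_i = 0.09×1.3320 + 0.27×1.0451 + 0.04×1.1339 + 0.25×0.6251 + 0.04×0.9804 + 0.31×0.5941 = 0.8271
E(R_P) = R_f + β_P × MRP = 2.25% + 0.8271 × 9.39% = 10.02%

10.02%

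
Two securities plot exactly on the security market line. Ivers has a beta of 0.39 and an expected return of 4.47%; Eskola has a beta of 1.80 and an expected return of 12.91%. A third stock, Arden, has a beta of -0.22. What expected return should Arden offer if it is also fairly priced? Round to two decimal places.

0.82%

MRP (SML slope) = (12.91% − 4.47%) / (1.80 − 0.39) = 8.44% / 1.41 = 5.9858%
R_f (intercept) = 4.47% − 0.39 × 5.9858% = 2.1355%
E(R_Arden) = R_f + β × MRP = 2.1355% + -0.22 × 5.9858% = 0.82%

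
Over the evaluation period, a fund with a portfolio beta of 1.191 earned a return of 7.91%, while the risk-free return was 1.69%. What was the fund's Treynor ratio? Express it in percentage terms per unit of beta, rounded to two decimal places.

5.22%

Treynor = (R_P − R_f) / β_P = (7.91% − 1.69%) / 1.1910 = 6.22% / 1.1910 = 5.22%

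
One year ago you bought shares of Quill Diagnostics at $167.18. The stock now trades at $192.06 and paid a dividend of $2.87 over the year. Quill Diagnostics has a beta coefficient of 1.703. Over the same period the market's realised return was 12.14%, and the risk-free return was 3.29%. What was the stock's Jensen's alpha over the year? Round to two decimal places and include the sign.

Realised HPR = (P1 + D1 − P0) / P0 = (192.06 + 2.87 − 167.18) / 167.18 = 27.75 / 167.18 = 16.5989%
MRP = 12.14% − 3.29% = 8.85%
CAPM required = R_f + β·MRP = 3.29% + 1.703 × 8.85% = 18.36155%
α = realised − required = 16.5989% − 18.36155% = -1.76%

-1.76%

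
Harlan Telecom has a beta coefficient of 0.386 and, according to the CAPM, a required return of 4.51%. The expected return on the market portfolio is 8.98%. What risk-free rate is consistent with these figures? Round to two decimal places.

E(R) = R_f + β(E(R_m) − R_f) = R_f(1 − β) + β·E(R_m)
4.51% = R_f × (1 − 0.386) + 0.386 × 8.98%
4.51% = R_f × 0.614 + 3.46628%
R_f = (4.51% − 3.46628%) / 0.614 = 1.70%

1.70%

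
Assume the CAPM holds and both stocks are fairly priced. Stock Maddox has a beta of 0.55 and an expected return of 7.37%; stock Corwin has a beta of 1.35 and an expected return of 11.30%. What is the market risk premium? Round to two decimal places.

Both satisfy E(R) = R_f + β·MRP, so the slope of the SML is
MRP = (11.30% − 7.37%) / (1.35 − 0.55) = 3.93% / 0.80 = 4.9125%

4.91%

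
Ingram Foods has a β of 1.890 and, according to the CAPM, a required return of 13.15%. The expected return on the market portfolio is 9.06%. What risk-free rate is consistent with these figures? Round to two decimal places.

4.46%

E(R) = R_f + β(E(R_m) − R_f) = R_f(1 − β) + β·E(R_m)
13.15% = R_f × (1 − 1.890) + 1.890 × 9.06%
13.15% = R_f × -0.890 + 17.12340%
R_f = (13.15% − 17.12340%) / -0.890 = 4.46%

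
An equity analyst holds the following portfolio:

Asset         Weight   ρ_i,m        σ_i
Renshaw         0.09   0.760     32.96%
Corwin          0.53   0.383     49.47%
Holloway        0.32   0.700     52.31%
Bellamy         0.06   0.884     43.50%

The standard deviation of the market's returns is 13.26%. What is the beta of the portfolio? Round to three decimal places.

1.985

β_Renshaw = 0.760 × 32.96% / 13.26% = 1.8891
β_Corwin = 0.383 × 49.47% / 13.26% = 1.4289
β_Holloway = 0.700 × 52.31% / 13.26% = 2.7615
β_Bellamy = 0.884 × 43.50% / 13.26% = 2.9000
β_P = Σ w_i β_i = 0.09×1.8891 + 0.53×1.4289 + 0.32×2.7615 + 0.06×2.9000 = 1.9850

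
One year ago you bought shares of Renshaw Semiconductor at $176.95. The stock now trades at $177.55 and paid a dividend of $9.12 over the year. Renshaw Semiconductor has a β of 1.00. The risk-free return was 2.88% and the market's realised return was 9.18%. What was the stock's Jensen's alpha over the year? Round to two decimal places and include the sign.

-3.69%

Realised HPR = (P1 + D1 − P0) / P0 = (177.55 + 9.12 − 176.95) / 176.95 = 9.72 / 176.95 = 5.4931%
MRP = 9.18% − 2.88% = 6.30%
CAPM required = R_f + β·MRP = 2.88% + 1.00 × 6.30% = 9.1800%
α = realised − required = 5.4931% − 9.1800% = -3.69%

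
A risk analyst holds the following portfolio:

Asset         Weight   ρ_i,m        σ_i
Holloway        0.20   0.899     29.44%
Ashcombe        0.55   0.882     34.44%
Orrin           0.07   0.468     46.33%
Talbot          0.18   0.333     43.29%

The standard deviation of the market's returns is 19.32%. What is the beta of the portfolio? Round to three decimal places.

1.352

β_Holloway = 0.899 × 29.44% / 19.32% = 1.3699
β_Ashcombe = 0.882 × 34.44% / 19.32% = 1.5723
β_Orrin = 0.468 × 46.33% / 19.32% = 1.1223
β_Talbot = 0.333 × 43.29% / 19.32% = 0.7461
β_P = Σ w_i β_i = 0.20×1.3699 + 0.55×1.5723 + 0.07×1.1223 + 0.18×0.7461 = 1.3516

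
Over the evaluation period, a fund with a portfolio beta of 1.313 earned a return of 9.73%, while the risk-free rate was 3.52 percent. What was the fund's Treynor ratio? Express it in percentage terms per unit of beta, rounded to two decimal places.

4.73%

Treynor = (R_P − R_f) / β_P = (9.73% − 3.52%) / 1.3130 = 6.21% / 1.3130 = 4.73%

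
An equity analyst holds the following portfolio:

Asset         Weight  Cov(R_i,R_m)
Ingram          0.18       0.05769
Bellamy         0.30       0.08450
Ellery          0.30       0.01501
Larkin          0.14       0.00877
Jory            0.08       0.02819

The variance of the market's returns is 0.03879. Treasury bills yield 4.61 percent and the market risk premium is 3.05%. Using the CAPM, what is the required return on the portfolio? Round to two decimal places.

8.05%

β_Ingram = 0.05769 / 0.03879 = 1.4872
β_Bellamy = 0.08450 / 0.03879 = 2.1784
β_Ellery = 0.01501 / 0.03879 = 0.3870
β_Larkin = 0.00877 / 0.03879 = 0.2261
β_Jory = 0.02819 / 0.03879 = 0.7267
β_P = Σ w_i β_i = 0.18×1.4872 + 0.30×2.1784 + 0.30×0.3870 + 0.14×0.2261 + 0.08×0.7267 = 1.1271
E(R_P) = R_f + β_P × MRP = 4.61% + 1.1271 × 3.05% = 8.05%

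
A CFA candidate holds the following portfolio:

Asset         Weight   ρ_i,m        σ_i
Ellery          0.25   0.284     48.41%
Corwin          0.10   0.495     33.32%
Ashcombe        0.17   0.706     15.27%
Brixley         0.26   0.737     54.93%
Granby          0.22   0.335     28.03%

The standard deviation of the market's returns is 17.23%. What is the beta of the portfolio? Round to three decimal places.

β_Ellery = 0.284 × 48.41% / 17.23% = 0.7979
β_Corwin = 0.495 × 33.32% / 17.23% = 0.9572
β_Ashcombe = 0.706 × 15.27% / 17.23% = 0.6257
β_Brixley = 0.737 × 54.93% / 17.23% = 2.3496
β_Granby = 0.335 × 28.03% / 17.23% = 0.5450
β_P = Σ w_i β_i = 0.25×0.7979 + 0.10×0.9572 + 0.17×0.6257 + 0.26×2.3496 + 0.22×0.5450 = 1.1324

1.132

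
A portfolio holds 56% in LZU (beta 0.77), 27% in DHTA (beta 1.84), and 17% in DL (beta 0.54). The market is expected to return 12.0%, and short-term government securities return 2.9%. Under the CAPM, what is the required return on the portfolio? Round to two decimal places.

β_P = Σ w_i β_i = 0.56×0.77 + 0.27×1.84 + 0.17×0.54 = 1.0198
MRP = 12.0% − 2.9% = 9.10%
E(R_P) = R_f + β_P × MRP = 2.9% + 1.0198 × 9.1% = 12.18%

12.18%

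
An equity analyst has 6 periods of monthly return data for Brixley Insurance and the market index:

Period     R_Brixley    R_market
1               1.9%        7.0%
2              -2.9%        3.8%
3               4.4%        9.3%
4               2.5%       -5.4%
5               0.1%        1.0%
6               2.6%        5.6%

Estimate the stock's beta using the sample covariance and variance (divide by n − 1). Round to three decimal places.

Mean R_i = (1.9 − 2.9 + 4.4 + 2.5 + 0.1 + 2.6) / 6 = 1.4333%
Mean R_m = (7.0 + 3.8 + 9.3 − 5.4 + 1.0 + 5.6) / 6 = 3.5500%
Σ(R_i − R̄_i)(R_m − R̄_m) = 13.8300  ⇒  Cov = 13.8300 / 5 = 2.7660
Σ(R_m − R̄_m)² = 135.8350  ⇒  Var(R_m) = 135.8350 / 5 = 27.1670
β = Cov / Var(R_m) = 2.7660 / 27.1670 = 0.1018

0.102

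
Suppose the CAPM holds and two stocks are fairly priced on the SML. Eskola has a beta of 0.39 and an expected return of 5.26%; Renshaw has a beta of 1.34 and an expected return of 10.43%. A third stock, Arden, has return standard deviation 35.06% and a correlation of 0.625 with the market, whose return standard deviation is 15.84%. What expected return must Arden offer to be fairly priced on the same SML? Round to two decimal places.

MRP = (10.43% − 5.26%) / (1.34 − 0.39) = 5.4421%
R_f = 5.26% − 0.39 × 5.4421% = 3.1376%
β_Arden = ρ·σ_i/σ_m = 0.625 × 35.06 / 15.84 = 1.3834
E(R_Arden) = R_f + β × MRP = 3.1376% + 1.3834 × 5.4421% = 10.67%

10.67%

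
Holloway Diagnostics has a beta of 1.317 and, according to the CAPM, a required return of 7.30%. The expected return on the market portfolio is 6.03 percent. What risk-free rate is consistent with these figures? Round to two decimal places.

2.02%

E(R) = R_f + β(E(R_m) − R_f) = R_f(1 − β) + β·E(R_m)
7.30% = R_f × (1 − 1.317) + 1.317 × 6.03%
7.30% = R_f × -0.317 + 7.94151%
R_f = (7.30% − 7.94151%) / -0.317 = 2.02%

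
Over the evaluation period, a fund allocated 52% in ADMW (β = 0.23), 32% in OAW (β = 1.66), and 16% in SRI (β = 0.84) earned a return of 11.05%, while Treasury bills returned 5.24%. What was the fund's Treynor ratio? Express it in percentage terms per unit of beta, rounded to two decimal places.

7.40%

β_P = 0.52×0.23 + 0.32×1.66 + 0.16×0.84 = 0.7852
Treynor = (R_P − R_f) / β_P = (11.05% − 5.24%) / 0.7852 = 5.81% / 0.7852 = 7.40%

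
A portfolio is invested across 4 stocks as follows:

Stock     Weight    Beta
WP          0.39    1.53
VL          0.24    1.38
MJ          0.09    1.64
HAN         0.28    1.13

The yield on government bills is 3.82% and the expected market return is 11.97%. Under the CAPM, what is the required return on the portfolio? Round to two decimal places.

15.16%

β_P = Σ w_i β_i = 0.39×1.53 + 0.24×1.38 + 0.09×1.64 + 0.28×1.13 = 1.3919
MRP = 11.97% − 3.82% = 8.15%
E(R_P) = R_f + β_P × MRP = 3.82% + 1.3919 × 8.15% = 15.16%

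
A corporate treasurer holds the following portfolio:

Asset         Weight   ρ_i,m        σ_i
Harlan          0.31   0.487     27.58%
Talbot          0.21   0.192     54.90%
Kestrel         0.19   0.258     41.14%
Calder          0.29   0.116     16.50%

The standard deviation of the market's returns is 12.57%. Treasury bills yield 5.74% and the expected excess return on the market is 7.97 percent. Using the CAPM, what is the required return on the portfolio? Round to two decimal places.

11.41%

β_Harlan = 0.487 × 27.58% / 12.57% = 1.0685
β_Talbot = 0.192 × 54.90% / 12.57% = 0.8386
β_Kestrel = 0.258 × 41.14% / 12.57% = 0.8444
β_Calder = 0.116 × 16.50% / 12.57% = 0.1523
β_P = Σ w_i β_i = 0.31×1.0685 + 0.21×0.8386 + 0.19×0.8444 + 0.29×0.1523 = 0.7119
E(R_P) = R_f + β_P × MRP = 5.74% + 0.7119 × 7.97% = 11.41%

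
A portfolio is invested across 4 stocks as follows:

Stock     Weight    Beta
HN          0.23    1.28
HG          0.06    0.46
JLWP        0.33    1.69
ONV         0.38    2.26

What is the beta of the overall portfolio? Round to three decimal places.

1.739

β_P = Σ w_i β_i = 0.23×1.28 + 0.06×0.46 + 0.33×1.69 + 0.38×2.26 = 1.7385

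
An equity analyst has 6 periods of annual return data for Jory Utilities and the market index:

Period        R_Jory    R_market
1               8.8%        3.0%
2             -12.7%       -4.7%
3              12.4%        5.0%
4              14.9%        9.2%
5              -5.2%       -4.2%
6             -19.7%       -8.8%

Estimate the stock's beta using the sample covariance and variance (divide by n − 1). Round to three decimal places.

2.037

Mean R_i = (8.8 − 12.7 + 12.4 + 14.9 − 5.2 − 19.7) / 6 = -0.2500%
Mean R_m = (3.0 − 4.7 + 5.0 + 9.2 − 4.2 − 8.8) / 6 = -0.0833%
Σ(R_i − R̄_i)(R_m − R̄_m) = 480.2450  ⇒  Cov = 480.2450 / 5 = 96.0490
Σ(R_m − R̄_m)² = 235.7683  ⇒  Var(R_m) = 235.7683 / 5 = 47.1537
β = Cov / Var(R_m) = 96.0490 / 47.1537 = 2.0369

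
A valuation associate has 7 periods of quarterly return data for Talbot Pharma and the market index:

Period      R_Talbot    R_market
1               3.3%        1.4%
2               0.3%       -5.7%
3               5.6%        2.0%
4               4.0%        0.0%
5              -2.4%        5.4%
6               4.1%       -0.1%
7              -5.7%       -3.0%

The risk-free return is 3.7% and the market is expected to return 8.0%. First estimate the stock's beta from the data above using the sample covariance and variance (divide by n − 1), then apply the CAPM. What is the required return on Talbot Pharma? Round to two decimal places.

4.70%

Mean R_i = (3.3 + 0.3 + 5.6 + 4.0 − 2.4 + 4.1 − 5.7) / 7 = 1.3143%
Mean R_m = (1.4 − 5.7 + 2.0 + 0.0 + 5.4 − 0.1 − 3.0) / 7 = 0.0000%
Σ(R_i − R̄_i)(R_m − R̄_m) = 17.8400  ⇒  Cov = 17.8400 / 6 = 2.9733
Σ(R_m − R̄_m)² = 76.6200  ⇒  Var(R_m) = 76.6200 / 6 = 12.7700
β = Cov / Var(R_m) = 2.9733 / 12.7700 = 0.2328
MRP = 8.0% − 3.7% = 4.30%
E(R) = R_f + β × MRP = 3.7% + 0.2328 × 4.3% = 4.70%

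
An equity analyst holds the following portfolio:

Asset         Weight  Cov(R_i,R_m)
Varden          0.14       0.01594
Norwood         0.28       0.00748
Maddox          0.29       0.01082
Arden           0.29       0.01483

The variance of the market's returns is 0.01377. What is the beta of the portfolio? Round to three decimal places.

β_Varden = 0.01594 / 0.01377 = 1.1576
β_Norwood = 0.00748 / 0.01377 = 0.5432
β_Maddox = 0.01082 / 0.01377 = 0.7858
β_Arden = 0.01483 / 0.01377 = 1.0770
β_P = Σ w_i β_i = 0.14×1.1576 + 0.28×0.5432 + 0.29×0.7858 + 0.29×1.0770 = 0.8544

0.854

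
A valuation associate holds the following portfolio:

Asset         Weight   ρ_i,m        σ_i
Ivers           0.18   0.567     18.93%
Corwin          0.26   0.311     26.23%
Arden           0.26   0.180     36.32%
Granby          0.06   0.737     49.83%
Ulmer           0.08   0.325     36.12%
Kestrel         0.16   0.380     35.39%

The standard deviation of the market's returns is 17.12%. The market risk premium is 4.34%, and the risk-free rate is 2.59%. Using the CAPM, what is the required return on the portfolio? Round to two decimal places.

β_Ivers = 0.567 × 18.93% / 17.12% = 0.6269
β_Corwin = 0.311 × 26.23% / 17.12% = 0.4765
β_Arden = 0.180 × 36.32% / 17.12% = 0.3819
β_Granby = 0.737 × 49.83% / 17.12% = 2.1451
β_Ulmer = 0.325 × 36.12% / 17.12% = 0.6857
β_Kestrel = 0.380 × 35.39% / 17.12% = 0.7855
β_P = Σ w_i β_i = 0.18×0.6269 + 0.26×0.4765 + 0.26×0.3819 + 0.06×2.1451 + 0.08×0.6857 + 0.16×0.7855 = 0.6453
E(R_P) = R_f + β_P × MRP = 2.59% + 0.6453 × 4.34% = 5.39%

5.39%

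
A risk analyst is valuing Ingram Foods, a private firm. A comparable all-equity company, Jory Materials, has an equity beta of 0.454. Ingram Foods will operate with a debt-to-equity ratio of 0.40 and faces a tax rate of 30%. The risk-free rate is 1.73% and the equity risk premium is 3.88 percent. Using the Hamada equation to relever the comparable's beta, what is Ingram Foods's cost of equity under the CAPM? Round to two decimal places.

3.98%

β_L = β_U × [1 + (1 − t)(D/E)] = 0.454 × [1 + (1 − 0.30) × 0.40]
    = 0.454 × [1 + 0.70 × 0.40] = 0.454 × 1.2800 = 0.5811
E(R) = R_f + β_L × MRP = 1.73% + 0.5811 × 3.88% = 3.98%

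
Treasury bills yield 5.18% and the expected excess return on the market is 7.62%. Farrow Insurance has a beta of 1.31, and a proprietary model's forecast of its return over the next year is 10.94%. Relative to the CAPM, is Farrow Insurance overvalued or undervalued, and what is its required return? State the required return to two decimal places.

Overvalued; required return 15.16%

Required return = R_f + β·MRP = 5.18% + 1.31 × 7.62% = 15.16%
Forecast 10.94% < required 15.16% → the stock plots below the SML → overvalued.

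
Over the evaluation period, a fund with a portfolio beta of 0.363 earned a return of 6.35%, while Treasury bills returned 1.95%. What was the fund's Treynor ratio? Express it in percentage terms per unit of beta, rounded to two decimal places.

12.12%

Treynor = (R_P − R_f) / β_P = (6.35% − 1.95%) / 0.3630 = 4.40% / 0.3630 = 12.12%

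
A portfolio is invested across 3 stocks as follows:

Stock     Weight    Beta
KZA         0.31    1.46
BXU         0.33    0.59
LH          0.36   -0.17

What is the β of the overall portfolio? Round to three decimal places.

0.586

β_P = Σ w_i β_i = 0.31×1.46 + 0.33×0.59 + 0.36×-0.17 = 0.5861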